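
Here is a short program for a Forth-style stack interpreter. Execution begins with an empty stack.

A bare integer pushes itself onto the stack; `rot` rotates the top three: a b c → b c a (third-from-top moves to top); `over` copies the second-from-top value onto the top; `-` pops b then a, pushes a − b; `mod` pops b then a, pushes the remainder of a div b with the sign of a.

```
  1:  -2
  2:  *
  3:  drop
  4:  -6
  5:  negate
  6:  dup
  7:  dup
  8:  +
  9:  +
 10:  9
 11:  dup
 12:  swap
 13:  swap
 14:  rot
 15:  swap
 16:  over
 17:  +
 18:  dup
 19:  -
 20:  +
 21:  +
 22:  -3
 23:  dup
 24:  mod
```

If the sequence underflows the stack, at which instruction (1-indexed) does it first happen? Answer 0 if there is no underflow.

-2  [-2]
*  — needs 2 operands, stack has 1 → underflow

2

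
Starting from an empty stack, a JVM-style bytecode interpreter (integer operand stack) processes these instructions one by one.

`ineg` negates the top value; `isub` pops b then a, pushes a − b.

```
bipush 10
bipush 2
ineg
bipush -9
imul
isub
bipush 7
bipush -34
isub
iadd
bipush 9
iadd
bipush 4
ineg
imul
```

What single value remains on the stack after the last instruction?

-168

bipush 10  : 10
bipush 2   : 10 2
ineg       : 10 -2
bipush -9  : 10 -2 -9
imul       : 10 18
isub       : -8
bipush 7   : -8 7
bipush -34 : -8 7 -34
isub       : -8 41
iadd       : 33
bipush 9   : 33 9
iadd       : 42
bipush 4   : 42 4
ineg       : 42 -4
imul       : -168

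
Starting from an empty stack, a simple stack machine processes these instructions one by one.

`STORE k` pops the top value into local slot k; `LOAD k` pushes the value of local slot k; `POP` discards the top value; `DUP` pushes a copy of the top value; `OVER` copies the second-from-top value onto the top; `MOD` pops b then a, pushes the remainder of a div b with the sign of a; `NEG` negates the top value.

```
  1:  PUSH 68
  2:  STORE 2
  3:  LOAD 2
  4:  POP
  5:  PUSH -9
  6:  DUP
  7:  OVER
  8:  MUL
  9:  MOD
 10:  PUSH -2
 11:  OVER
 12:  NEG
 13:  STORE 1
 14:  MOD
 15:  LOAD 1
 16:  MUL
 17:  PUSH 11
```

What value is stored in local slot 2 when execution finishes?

PUSH 68 : [68]
STORE 2 : []
LOAD 2  : [68]
POP     : []
PUSH -9 : [-9]
DUP     : [-9, -9]
OVER    : [-9, -9, -9]
MUL     : [-9, 81]
MOD     : [-9]
PUSH -2 : [-9, -2]
OVER    : [-9, -2, -9]
NEG     : [-9, -2, 9]
STORE 1 : [-9, -2]
MOD     : [-1]
LOAD 1  : [-1, 9]
MUL     : [-9]
PUSH 11 : [-9, 11]

68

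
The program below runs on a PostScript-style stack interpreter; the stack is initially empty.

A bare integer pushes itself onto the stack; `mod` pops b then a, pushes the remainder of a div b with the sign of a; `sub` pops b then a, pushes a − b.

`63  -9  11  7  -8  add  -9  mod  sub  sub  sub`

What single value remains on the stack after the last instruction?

84

63  : [63]
-9  : [63, -9]
11  : [63, -9, 11]
7   : [63, -9, 11, 7]
-8  : [63, -9, 11, 7, -8]
add : [63, -9, 11, -1]
-9  : [63, -9, 11, -1, -9]
mod : [63, -9, 11, -1]
sub : [63, -9, 12]
sub : [63, -21]
sub : [84]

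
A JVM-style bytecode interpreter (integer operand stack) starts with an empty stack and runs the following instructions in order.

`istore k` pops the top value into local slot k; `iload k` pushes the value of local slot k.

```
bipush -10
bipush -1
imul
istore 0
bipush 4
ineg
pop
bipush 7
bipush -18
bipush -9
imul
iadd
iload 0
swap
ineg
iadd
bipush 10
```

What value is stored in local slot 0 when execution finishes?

bipush -10 → [-10]
bipush -1  → [-10, -1]
imul       → [10]
istore 0   → []
bipush 4   → [4]
ineg       → [-4]
pop        → []
bipush 7   → [7]
bipush -18 → [7, -18]
bipush -9  → [7, -18, -9]
imul       → [7, 162]
iadd       → [169]
iload 0    → [169, 10]
swap       → [10, 169]
ineg       → [10, -169]
iadd       → [-159]
bipush 10  → [-159, 10]

10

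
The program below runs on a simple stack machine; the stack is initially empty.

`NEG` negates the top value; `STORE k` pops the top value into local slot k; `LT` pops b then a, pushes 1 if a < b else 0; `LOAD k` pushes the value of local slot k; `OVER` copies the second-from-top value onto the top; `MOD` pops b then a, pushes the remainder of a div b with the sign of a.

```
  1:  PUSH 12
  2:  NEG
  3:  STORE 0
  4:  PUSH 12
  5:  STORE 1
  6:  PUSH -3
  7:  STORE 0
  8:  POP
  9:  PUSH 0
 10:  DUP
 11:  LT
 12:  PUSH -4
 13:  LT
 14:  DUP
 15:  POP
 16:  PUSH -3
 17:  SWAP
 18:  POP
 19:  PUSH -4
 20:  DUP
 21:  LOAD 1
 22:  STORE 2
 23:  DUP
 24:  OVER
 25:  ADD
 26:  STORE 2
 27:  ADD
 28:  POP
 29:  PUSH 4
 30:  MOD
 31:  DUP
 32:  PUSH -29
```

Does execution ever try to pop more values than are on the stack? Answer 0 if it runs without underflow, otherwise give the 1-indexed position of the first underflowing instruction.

PUSH 12 : [12]
NEG     : [-12]
STORE 0 : []
PUSH 12 : [12]
STORE 1 : []
PUSH -3 : [-3]
STORE 0 : []
POP  — needs 1 operand, stack has 0 → underflow

8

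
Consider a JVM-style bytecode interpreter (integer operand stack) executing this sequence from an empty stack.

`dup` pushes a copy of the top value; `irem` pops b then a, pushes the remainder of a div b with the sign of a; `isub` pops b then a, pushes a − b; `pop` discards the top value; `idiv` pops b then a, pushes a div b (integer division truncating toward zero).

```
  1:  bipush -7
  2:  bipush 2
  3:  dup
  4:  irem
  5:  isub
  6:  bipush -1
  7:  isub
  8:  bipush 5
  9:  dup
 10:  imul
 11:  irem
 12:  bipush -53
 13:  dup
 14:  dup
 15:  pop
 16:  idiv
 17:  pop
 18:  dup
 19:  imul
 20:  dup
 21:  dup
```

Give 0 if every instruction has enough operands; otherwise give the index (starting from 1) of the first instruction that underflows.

0

bipush -7  → [-7]
bipush 2   → [-7, 2]
dup        → [-7, 2, 2]
irem       → [-7, 0]
isub       → [-7]
bipush -1  → [-7, -1]
isub       → [-6]
bipush 5   → [-6, 5]
dup        → [-6, 5, 5]
imul       → [-6, 25]
irem       → [-6]
bipush -53 → [-6, -53]
dup        → [-6, -53, -53]
dup        → [-6, -53, -53, -53]
pop        → [-6, -53, -53]
idiv       → [-6, 1]
pop        → [-6]
dup        → [-6, -6]
imul       → [36]
dup        → [36, 36]
dup        → [36, 36, 36]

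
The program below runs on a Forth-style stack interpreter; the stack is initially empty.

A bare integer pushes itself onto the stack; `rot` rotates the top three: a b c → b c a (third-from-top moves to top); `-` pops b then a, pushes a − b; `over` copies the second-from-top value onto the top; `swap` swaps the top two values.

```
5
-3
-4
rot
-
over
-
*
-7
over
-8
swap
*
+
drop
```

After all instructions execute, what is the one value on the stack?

5    → [5]
-3   → [5, -3]
-4   → [5, -3, -4]
rot  → [-3, -4, 5]
-    → [-3, -9]
over → [-3, -9, -3]
-    → [-3, -6]
*    → [18]
-7   → [18, -7]
over → [18, -7, 18]
-8   → [18, -7, 18, -8]
swap → [18, -7, -8, 18]
*    → [18, -7, -144]
+    → [18, -151]
drop → [18]

18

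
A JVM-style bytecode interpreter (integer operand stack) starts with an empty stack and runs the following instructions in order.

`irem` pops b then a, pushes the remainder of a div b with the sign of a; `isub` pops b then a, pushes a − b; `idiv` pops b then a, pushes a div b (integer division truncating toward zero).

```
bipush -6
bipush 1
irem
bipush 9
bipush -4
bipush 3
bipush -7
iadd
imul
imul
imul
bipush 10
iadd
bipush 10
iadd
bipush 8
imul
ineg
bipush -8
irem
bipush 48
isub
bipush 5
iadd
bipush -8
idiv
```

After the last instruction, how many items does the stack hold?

bipush -6 : [-6]
bipush 1  : [-6, 1]
irem      : [0]
bipush 9  : [0, 9]
bipush -4 : [0, 9, -4]
bipush 3  : [0, 9, -4, 3]
bipush -7 : [0, 9, -4, 3, -7]
iadd      : [0, 9, -4, -4]
imul      : [0, 9, 16]
imul      : [0, 144]
imul      : [0]
bipush 10 : [0, 10]
iadd      : [10]
bipush 10 : [10, 10]
iadd      : [20]
bipush 8  : [20, 8]
imul      : [160]
ineg      : [-160]
bipush -8 : [-160, -8]
irem      : [0]
bipush 48 : [0, 48]
isub      : [-48]
bipush 5  : [-48, 5]
iadd      : [-43]
bipush -8 : [-43, -8]
idiv      : [5]

1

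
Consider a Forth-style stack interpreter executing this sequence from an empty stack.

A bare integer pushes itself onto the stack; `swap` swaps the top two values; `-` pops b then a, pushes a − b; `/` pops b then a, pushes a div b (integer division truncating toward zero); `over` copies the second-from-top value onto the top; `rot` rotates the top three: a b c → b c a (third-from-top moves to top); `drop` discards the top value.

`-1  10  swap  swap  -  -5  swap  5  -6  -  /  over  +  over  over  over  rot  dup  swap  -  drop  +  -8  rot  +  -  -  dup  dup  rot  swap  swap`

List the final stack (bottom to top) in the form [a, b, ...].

[-8, -8, -8]

-1   : [-1]
10   : [-1, 10]
swap : [10, -1]
swap : [-1, 10]
-    : [-11]
-5   : [-11, -5]
swap : [-5, -11]
5    : [-5, -11, 5]
-6   : [-5, -11, 5, -6]
-    : [-5, -11, 11]
/    : [-5, -1]
over : [-5, -1, -5]
+    : [-5, -6]
over : [-5, -6, -5]
over : [-5, -6, -5, -6]
over : [-5, -6, -5, -6, -5]
rot  : [-5, -6, -6, -5, -5]
dup  : [-5, -6, -6, -5, -5, -5]
swap : [-5, -6, -6, -5, -5, -5]
-    : [-5, -6, -6, -5, 0]
drop : [-5, -6, -6, -5]
+    : [-5, -6, -11]
-8   : [-5, -6, -11, -8]
rot  : [-5, -11, -8, -6]
+    : [-5, -11, -14]
-    : [-5, 3]
-    : [-8]
dup  : [-8, -8]
dup  : [-8, -8, -8]
rot  : [-8, -8, -8]
swap : [-8, -8, -8]
swap : [-8, -8, -8]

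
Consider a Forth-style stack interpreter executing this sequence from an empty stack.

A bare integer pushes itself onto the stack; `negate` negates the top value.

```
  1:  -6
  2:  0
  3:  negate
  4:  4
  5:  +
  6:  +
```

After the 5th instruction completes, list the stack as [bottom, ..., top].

-6     → -6
0      → -6 0
negate → -6 0
4      → -6 0 4
+      → -6 4

[-6, 4]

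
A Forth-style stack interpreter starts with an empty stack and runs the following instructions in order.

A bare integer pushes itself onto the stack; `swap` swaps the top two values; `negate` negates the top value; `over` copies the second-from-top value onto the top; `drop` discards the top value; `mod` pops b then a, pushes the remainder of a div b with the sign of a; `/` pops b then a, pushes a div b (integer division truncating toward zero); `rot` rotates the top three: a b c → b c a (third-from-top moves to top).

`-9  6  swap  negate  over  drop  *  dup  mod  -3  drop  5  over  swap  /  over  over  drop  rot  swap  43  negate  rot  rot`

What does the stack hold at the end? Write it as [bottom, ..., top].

[0, -43, 0, 0]

-9     → -9
6      → -9 6
swap   → 6 -9
negate → 6 9
over   → 6 9 6
drop   → 6 9
*      → 54
dup    → 54 54
mod    → 0
-3     → 0 -3
drop   → 0
5      → 0 5
over   → 0 5 0
swap   → 0 0 5
/      → 0 0
over   → 0 0 0
over   → 0 0 0 0
drop   → 0 0 0
rot    → 0 0 0
swap   → 0 0 0
43     → 0 0 0 43
negate → 0 0 0 -43
rot    → 0 0 -43 0
rot    → 0 -43 0 0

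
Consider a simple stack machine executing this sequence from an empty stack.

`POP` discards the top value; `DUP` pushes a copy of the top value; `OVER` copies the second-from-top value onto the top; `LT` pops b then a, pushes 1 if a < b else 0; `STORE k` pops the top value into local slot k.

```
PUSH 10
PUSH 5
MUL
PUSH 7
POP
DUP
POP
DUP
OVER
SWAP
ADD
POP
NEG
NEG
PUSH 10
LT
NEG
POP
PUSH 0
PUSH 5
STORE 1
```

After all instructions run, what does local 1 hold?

5

PUSH 10  [10]
PUSH 5   [10, 5]
MUL      [50]
PUSH 7   [50, 7]
POP      [50]
DUP      [50, 50]
POP      [50]
DUP      [50, 50]
OVER     [50, 50, 50]
SWAP     [50, 50, 50]
ADD      [50, 100]
POP      [50]
NEG      [-50]
NEG      [50]
PUSH 10  [50, 10]
LT       [0]
NEG      [0]
POP      []
PUSH 0   [0]
PUSH 5   [0, 5]
STORE 1  [0]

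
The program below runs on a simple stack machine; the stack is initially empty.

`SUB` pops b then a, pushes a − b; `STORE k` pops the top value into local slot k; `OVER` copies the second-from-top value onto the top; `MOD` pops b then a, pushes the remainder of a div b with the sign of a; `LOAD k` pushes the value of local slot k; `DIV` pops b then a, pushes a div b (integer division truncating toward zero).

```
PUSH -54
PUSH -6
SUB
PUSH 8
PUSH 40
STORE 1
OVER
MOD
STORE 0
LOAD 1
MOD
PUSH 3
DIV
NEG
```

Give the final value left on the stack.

PUSH -54 → -54
PUSH -6  → -54 -6
SUB      → -48
PUSH 8   → -48 8
PUSH 40  → -48 8 40
STORE 1  → -48 8
OVER     → -48 8 -48
MOD      → -48 8
STORE 0  → -48
LOAD 1   → -48 40
MOD      → -8
PUSH 3   → -8 3
DIV      → -2
NEG      → 2

2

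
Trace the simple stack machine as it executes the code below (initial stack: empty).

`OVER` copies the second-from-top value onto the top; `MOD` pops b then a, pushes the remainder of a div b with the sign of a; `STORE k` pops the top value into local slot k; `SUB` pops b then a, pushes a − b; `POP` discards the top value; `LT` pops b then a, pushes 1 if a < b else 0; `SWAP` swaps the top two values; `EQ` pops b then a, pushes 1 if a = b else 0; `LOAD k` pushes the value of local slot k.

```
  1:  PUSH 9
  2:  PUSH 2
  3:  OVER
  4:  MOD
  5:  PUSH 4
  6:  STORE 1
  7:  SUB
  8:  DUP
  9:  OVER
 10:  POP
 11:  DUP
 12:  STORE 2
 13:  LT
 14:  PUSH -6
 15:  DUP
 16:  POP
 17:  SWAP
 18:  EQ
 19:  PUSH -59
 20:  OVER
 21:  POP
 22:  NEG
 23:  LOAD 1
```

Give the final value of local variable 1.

PUSH 9   → [9]
PUSH 2   → [9, 2]
OVER     → [9, 2, 9]
MOD      → [9, 2]
PUSH 4   → [9, 2, 4]
STORE 1  → [9, 2]
SUB      → [7]
DUP      → [7, 7]
OVER     → [7, 7, 7]
POP      → [7, 7]
DUP      → [7, 7, 7]
STORE 2  → [7, 7]
LT       → [0]
PUSH -6  → [0, -6]
DUP      → [0, -6, -6]
POP      → [0, -6]
SWAP     → [-6, 0]
EQ       → [0]
PUSH -59 → [0, -59]
OVER     → [0, -59, 0]
POP      → [0, -59]
NEG      → [0, 59]
LOAD 1   → [0, 59, 4]

4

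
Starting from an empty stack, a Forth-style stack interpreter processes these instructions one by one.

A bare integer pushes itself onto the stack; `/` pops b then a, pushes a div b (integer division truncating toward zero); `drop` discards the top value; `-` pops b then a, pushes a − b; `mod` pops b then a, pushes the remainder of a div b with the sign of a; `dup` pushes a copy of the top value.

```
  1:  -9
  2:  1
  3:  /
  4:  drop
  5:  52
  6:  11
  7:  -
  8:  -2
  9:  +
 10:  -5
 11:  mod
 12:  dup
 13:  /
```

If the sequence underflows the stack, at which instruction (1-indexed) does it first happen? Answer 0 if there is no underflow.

-9    [-9]
1     [-9, 1]
/     [-9]
drop  []
52    [52]
11    [52, 11]
-     [41]
-2    [41, -2]
+     [39]
-5    [39, -5]
mod   [4]
dup   [4, 4]
/     [1]

0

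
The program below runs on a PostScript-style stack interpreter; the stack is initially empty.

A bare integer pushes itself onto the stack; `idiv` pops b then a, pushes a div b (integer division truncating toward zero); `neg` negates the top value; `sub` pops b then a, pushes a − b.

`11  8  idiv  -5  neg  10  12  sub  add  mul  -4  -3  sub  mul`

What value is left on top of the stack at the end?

-3

11    11
8     11 8
idiv  1
-5    1 -5
neg   1 5
10    1 5 10
12    1 5 10 12
sub   1 5 -2
add   1 3
mul   3
-4    3 -4
-3    3 -4 -3
sub   3 -1
mul   -3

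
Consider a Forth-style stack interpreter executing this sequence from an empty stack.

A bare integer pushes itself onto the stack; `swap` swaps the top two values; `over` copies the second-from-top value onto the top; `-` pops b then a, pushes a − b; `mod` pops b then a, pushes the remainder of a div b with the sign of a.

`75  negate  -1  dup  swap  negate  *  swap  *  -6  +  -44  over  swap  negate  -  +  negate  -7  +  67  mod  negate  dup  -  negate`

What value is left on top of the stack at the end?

75     -> [75]
negate -> [-75]
-1     -> [-75, -1]
dup    -> [-75, -1, -1]
swap   -> [-75, -1, -1]
negate -> [-75, -1, 1]
*      -> [-75, -1]
swap   -> [-1, -75]
*      -> [75]
-6     -> [75, -6]
+      -> [69]
-44    -> [69, -44]
over   -> [69, -44, 69]
swap   -> [69, 69, -44]
negate -> [69, 69, 44]
-      -> [69, 25]
+      -> [94]
negate -> [-94]
-7     -> [-94, -7]
+      -> [-101]
67     -> [-101, 67]
mod    -> [-34]
negate -> [34]
dup    -> [34, 34]
-      -> [0]
negate -> [0]

0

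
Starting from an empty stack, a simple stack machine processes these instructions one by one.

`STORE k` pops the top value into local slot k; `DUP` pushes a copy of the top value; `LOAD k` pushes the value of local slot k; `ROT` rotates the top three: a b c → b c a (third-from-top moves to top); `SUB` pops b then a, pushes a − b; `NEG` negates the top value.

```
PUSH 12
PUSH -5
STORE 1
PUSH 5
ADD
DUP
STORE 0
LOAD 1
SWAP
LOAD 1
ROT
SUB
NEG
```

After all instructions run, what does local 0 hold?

17

PUSH 12 -> 12
PUSH -5 -> 12 -5
STORE 1 -> 12
PUSH 5  -> 12 5
ADD     -> 17
DUP     -> 17 17
STORE 0 -> 17
LOAD 1  -> 17 -5
SWAP    -> -5 17
LOAD 1  -> -5 17 -5
ROT     -> 17 -5 -5
SUB     -> 17 0
NEG     -> 17 0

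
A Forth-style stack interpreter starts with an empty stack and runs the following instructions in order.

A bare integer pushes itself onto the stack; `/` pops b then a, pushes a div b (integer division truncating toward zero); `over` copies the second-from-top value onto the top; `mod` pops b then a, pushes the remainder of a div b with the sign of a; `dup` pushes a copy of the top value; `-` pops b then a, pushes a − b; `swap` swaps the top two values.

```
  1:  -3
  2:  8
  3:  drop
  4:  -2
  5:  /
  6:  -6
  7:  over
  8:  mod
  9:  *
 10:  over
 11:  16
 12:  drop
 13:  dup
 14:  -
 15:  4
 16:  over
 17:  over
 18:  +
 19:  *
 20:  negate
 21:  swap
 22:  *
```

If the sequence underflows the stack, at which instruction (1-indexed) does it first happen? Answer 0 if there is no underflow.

10

-3   → [-3]
8    → [-3, 8]
drop → [-3]
-2   → [-3, -2]
/    → [1]
-6   → [1, -6]
over → [1, -6, 1]
mod  → [1, 0]
*    → [0]
over  — needs 2 operands, stack has 1 → underflow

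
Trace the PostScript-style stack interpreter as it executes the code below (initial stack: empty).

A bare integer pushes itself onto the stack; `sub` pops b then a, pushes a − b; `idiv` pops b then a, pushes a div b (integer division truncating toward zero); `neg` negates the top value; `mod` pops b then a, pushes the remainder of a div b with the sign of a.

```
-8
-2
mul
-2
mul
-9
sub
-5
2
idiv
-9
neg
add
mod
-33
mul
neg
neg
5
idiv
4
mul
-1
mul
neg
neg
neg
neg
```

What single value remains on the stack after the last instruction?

-8   → [-8]
-2   → [-8, -2]
mul  → [16]
-2   → [16, -2]
mul  → [-32]
-9   → [-32, -9]
sub  → [-23]
-5   → [-23, -5]
2    → [-23, -5, 2]
idiv → [-23, -2]
-9   → [-23, -2, -9]
neg  → [-23, -2, 9]
add  → [-23, 7]
mod  → [-2]
-33  → [-2, -33]
mul  → [66]
neg  → [-66]
neg  → [66]
5    → [66, 5]
idiv → [13]
4    → [13, 4]
mul  → [52]
-1   → [52, -1]
mul  → [-52]
neg  → [52]
neg  → [-52]
neg  → [52]
neg  → [-52]

-52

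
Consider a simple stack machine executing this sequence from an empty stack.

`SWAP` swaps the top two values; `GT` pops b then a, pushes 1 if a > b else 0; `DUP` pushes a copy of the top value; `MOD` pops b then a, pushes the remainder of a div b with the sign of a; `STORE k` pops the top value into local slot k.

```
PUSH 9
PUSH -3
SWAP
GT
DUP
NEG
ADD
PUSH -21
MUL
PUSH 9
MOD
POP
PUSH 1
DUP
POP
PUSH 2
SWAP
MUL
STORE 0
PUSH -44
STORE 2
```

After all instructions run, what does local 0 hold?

2

PUSH 9   : [9]
PUSH -3  : [9, -3]
SWAP     : [-3, 9]
GT       : [0]
DUP      : [0, 0]
NEG      : [0, 0]
ADD      : [0]
PUSH -21 : [0, -21]
MUL      : [0]
PUSH 9   : [0, 9]
MOD      : [0]
POP      : []
PUSH 1   : [1]
DUP      : [1, 1]
POP      : [1]
PUSH 2   : [1, 2]
SWAP     : [2, 1]
MUL      : [2]
STORE 0  : []
PUSH -44 : [-44]
STORE 2  : []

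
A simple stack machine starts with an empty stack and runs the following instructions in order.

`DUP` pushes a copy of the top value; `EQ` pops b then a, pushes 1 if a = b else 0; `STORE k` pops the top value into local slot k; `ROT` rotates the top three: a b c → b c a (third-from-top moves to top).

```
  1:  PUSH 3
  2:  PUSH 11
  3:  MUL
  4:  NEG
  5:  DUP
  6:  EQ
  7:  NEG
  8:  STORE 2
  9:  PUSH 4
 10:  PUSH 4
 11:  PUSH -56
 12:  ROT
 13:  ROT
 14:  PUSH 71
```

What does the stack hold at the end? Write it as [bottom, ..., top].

PUSH 3   : 3
PUSH 11  : 3 11
MUL      : 33
NEG      : -33
DUP      : -33 -33
EQ       : 1
NEG      : -1
STORE 2  : (empty)
PUSH 4   : 4
PUSH 4   : 4 4
PUSH -56 : 4 4 -56
ROT      : 4 -56 4
ROT      : -56 4 4
PUSH 71  : -56 4 4 71

[-56, 4, 4, 71]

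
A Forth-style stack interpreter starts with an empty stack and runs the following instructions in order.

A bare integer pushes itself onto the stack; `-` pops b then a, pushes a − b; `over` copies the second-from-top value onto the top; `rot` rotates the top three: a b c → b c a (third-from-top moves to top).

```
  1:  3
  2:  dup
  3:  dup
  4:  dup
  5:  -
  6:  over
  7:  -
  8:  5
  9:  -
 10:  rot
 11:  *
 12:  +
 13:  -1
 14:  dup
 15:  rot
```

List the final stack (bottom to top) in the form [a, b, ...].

[-1, -1, -21]

3    : [3]
dup  : [3, 3]
dup  : [3, 3, 3]
dup  : [3, 3, 3, 3]
-    : [3, 3, 0]
over : [3, 3, 0, 3]
-    : [3, 3, -3]
5    : [3, 3, -3, 5]
-    : [3, 3, -8]
rot  : [3, -8, 3]
*    : [3, -24]
+    : [-21]
-1   : [-21, -1]
dup  : [-21, -1, -1]
rot  : [-1, -1, -21]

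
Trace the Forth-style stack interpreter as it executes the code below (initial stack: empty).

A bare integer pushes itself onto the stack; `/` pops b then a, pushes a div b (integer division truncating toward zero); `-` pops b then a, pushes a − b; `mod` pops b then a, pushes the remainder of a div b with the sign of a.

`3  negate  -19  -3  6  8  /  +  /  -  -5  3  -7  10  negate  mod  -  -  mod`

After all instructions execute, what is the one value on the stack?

3      → [3]
negate → [-3]
-19    → [-3, -19]
-3     → [-3, -19, -3]
6      → [-3, -19, -3, 6]
8      → [-3, -19, -3, 6, 8]
/      → [-3, -19, -3, 0]
+      → [-3, -19, -3]
/      → [-3, 6]
-      → [-9]
-5     → [-9, -5]
3      → [-9, -5, 3]
-7     → [-9, -5, 3, -7]
10     → [-9, -5, 3, -7, 10]
negate → [-9, -5, 3, -7, -10]
mod    → [-9, -5, 3, -7]
-      → [-9, -5, 10]
-      → [-9, -15]
mod    → [-9]

-9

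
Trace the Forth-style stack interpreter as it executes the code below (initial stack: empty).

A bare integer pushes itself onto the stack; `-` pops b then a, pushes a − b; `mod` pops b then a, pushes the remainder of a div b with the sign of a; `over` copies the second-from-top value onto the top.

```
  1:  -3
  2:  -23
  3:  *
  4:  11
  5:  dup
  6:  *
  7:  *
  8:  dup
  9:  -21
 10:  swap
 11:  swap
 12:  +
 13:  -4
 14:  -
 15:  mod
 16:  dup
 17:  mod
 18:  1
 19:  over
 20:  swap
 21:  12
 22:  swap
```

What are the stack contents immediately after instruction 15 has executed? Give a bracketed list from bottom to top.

-3   -> [-3]
-23  -> [-3, -23]
*    -> [69]
11   -> [69, 11]
dup  -> [69, 11, 11]
*    -> [69, 121]
*    -> [8349]
dup  -> [8349, 8349]
-21  -> [8349, 8349, -21]
swap -> [8349, -21, 8349]
swap -> [8349, 8349, -21]
+    -> [8349, 8328]
-4   -> [8349, 8328, -4]
-    -> [8349, 8332]
mod  -> [17]

[17]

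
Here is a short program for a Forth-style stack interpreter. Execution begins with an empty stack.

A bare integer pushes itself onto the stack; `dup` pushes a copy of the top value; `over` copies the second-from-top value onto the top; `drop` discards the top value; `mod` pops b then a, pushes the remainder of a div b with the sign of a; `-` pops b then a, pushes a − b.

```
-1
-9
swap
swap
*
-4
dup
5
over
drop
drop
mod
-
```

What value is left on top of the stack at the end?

9

-1   → -1
-9   → -1 -9
swap → -9 -1
swap → -1 -9
*    → 9
-4   → 9 -4
dup  → 9 -4 -4
5    → 9 -4 -4 5
over → 9 -4 -4 5 -4
drop → 9 -4 -4 5
drop → 9 -4 -4
mod  → 9 0
-    → 9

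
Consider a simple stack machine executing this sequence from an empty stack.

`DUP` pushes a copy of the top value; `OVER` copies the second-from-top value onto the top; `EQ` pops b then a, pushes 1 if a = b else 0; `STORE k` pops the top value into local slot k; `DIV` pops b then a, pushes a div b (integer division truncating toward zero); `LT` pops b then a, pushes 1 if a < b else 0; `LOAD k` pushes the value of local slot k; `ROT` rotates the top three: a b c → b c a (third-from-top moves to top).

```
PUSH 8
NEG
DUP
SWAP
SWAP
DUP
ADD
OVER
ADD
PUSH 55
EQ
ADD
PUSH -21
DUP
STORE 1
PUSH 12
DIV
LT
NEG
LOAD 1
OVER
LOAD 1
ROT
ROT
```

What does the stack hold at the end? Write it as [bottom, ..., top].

[-1, -21, -21, -1]

PUSH 8   -> 8
NEG      -> -8
DUP      -> -8 -8
SWAP     -> -8 -8
SWAP     -> -8 -8
DUP      -> -8 -8 -8
ADD      -> -8 -16
OVER     -> -8 -16 -8
ADD      -> -8 -24
PUSH 55  -> -8 -24 55
EQ       -> -8 0
ADD      -> -8
PUSH -21 -> -8 -21
DUP      -> -8 -21 -21
STORE 1  -> -8 -21
PUSH 12  -> -8 -21 12
DIV      -> -8 -1
LT       -> 1
NEG      -> -1
LOAD 1   -> -1 -21
OVER     -> -1 -21 -1
LOAD 1   -> -1 -21 -1 -21
ROT      -> -1 -1 -21 -21
ROT      -> -1 -21 -21 -1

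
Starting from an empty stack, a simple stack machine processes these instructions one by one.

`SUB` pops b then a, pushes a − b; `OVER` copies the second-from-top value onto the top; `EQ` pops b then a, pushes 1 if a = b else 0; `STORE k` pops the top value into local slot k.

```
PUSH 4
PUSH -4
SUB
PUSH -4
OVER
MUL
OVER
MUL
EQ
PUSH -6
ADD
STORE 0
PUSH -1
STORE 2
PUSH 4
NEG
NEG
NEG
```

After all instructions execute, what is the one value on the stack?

-4

PUSH 4  -> [4]
PUSH -4 -> [4, -4]
SUB     -> [8]
PUSH -4 -> [8, -4]
OVER    -> [8, -4, 8]
MUL     -> [8, -32]
OVER    -> [8, -32, 8]
MUL     -> [8, -256]
EQ      -> [0]
PUSH -6 -> [0, -6]
ADD     -> [-6]
STORE 0 -> []
PUSH -1 -> [-1]
STORE 2 -> []
PUSH 4  -> [4]
NEG     -> [-4]
NEG     -> [4]
NEG     -> [-4]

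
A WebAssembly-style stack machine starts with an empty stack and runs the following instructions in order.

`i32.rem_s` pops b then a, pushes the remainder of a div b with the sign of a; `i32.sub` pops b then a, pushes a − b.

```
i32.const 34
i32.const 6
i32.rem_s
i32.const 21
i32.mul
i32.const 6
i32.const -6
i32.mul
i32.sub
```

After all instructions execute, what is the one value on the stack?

120

i32.const 34 → 34
i32.const 6  → 34 6
i32.rem_s    → 4
i32.const 21 → 4 21
i32.mul      → 84
i32.const 6  → 84 6
i32.const -6 → 84 6 -6
i32.mul      → 84 -36
i32.sub      → 120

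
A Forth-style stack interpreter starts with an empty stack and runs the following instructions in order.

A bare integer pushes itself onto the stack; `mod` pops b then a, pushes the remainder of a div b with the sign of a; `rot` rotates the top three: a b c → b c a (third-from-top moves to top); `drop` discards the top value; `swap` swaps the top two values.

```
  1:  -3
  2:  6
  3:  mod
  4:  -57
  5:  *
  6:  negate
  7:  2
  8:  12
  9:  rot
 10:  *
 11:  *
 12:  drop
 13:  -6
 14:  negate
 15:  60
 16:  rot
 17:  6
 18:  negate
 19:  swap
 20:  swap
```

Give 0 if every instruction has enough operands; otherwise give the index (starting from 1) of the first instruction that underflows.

-3     : [-3]
6      : [-3, 6]
mod    : [-3]
-57    : [-3, -57]
*      : [171]
negate : [-171]
2      : [-171, 2]
12     : [-171, 2, 12]
rot    : [2, 12, -171]
*      : [2, -2052]
*      : [-4104]
drop   : []
-6     : [-6]
negate : [6]
60     : [6, 60]
rot  — needs 3 operands, stack has 2 → underflow

16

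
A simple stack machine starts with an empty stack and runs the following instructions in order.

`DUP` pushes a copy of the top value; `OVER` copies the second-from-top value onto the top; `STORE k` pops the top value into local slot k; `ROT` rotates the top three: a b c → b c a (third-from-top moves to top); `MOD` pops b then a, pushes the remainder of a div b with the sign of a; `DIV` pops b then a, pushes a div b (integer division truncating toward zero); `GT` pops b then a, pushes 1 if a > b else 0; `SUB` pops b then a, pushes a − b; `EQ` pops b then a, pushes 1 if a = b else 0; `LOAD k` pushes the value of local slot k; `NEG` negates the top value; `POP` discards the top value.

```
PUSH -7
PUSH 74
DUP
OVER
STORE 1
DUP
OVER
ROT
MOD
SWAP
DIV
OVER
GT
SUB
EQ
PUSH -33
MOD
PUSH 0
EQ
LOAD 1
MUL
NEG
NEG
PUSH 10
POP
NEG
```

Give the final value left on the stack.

PUSH -7  → [-7]
PUSH 74  → [-7, 74]
DUP      → [-7, 74, 74]
OVER     → [-7, 74, 74, 74]
STORE 1  → [-7, 74, 74]
DUP      → [-7, 74, 74, 74]
OVER     → [-7, 74, 74, 74, 74]
ROT      → [-7, 74, 74, 74, 74]
MOD      → [-7, 74, 74, 0]
SWAP     → [-7, 74, 0, 74]
DIV      → [-7, 74, 0]
OVER     → [-7, 74, 0, 74]
GT       → [-7, 74, 0]
SUB      → [-7, 74]
EQ       → [0]
PUSH -33 → [0, -33]
MOD      → [0]
PUSH 0   → [0, 0]
EQ       → [1]
LOAD 1   → [1, 74]
MUL      → [74]
NEG      → [-74]
NEG      → [74]
PUSH 10  → [74, 10]
POP      → [74]
NEG      → [-74]

-74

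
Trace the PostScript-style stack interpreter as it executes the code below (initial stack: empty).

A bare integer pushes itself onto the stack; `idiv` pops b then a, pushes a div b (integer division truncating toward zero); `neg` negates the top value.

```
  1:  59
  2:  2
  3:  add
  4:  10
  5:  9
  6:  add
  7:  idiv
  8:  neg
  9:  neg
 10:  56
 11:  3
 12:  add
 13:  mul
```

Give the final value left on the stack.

177

59   → 59
2    → 59 2
add  → 61
10   → 61 10
9    → 61 10 9
add  → 61 19
idiv → 3
neg  → -3
neg  → 3
56   → 3 56
3    → 3 56 3
add  → 3 59
mul  → 177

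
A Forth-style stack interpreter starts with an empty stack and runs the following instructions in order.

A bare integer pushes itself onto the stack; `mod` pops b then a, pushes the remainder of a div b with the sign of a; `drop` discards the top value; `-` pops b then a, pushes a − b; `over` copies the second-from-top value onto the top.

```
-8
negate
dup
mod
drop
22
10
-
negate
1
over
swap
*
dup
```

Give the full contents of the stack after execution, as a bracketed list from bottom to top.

[-12, -12, -12]

-8      [-8]
negate  [8]
dup     [8, 8]
mod     [0]
drop    []
22      [22]
10      [22, 10]
-       [12]
negate  [-12]
1       [-12, 1]
over    [-12, 1, -12]
swap    [-12, -12, 1]
*       [-12, -12]
dup     [-12, -12, -12]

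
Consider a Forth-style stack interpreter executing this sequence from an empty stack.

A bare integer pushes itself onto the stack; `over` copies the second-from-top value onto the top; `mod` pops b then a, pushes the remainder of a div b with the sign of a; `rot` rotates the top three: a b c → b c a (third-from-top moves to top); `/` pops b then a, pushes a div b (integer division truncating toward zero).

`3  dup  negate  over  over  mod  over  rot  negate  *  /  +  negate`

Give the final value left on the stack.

-3

3       3
dup     3 3
negate  3 -3
over    3 -3 3
over    3 -3 3 -3
mod     3 -3 0
over    3 -3 0 -3
rot     3 0 -3 -3
negate  3 0 -3 3
*       3 0 -9
/       3 0
+       3
negate  -3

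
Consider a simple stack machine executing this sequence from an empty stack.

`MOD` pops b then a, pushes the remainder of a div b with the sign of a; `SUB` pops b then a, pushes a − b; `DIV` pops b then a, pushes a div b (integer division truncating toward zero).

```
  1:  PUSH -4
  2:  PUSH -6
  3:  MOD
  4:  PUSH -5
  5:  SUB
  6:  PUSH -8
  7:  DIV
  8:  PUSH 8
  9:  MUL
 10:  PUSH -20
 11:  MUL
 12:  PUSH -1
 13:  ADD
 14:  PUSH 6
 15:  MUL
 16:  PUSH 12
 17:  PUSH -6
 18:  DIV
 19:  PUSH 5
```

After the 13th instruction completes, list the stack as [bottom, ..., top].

PUSH -4  -> [-4]
PUSH -6  -> [-4, -6]
MOD      -> [-4]
PUSH -5  -> [-4, -5]
SUB      -> [1]
PUSH -8  -> [1, -8]
DIV      -> [0]
PUSH 8   -> [0, 8]
MUL      -> [0]
PUSH -20 -> [0, -20]
MUL      -> [0]
PUSH -1  -> [0, -1]
ADD      -> [-1]

[-1]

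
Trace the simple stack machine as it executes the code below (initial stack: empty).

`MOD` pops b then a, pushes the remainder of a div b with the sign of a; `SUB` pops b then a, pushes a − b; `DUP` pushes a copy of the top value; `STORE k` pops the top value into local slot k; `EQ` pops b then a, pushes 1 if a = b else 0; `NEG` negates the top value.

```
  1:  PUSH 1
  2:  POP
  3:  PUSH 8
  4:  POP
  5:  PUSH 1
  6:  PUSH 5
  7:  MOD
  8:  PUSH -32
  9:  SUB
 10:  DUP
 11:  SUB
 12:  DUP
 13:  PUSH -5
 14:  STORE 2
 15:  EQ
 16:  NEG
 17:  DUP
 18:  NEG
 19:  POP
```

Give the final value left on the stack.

PUSH 1   : [1]
POP      : []
PUSH 8   : [8]
POP      : []
PUSH 1   : [1]
PUSH 5   : [1, 5]
MOD      : [1]
PUSH -32 : [1, -32]
SUB      : [33]
DUP      : [33, 33]
SUB      : [0]
DUP      : [0, 0]
PUSH -5  : [0, 0, -5]
STORE 2  : [0, 0]
EQ       : [1]
NEG      : [-1]
DUP      : [-1, -1]
NEG      : [-1, 1]
POP      : [-1]

-1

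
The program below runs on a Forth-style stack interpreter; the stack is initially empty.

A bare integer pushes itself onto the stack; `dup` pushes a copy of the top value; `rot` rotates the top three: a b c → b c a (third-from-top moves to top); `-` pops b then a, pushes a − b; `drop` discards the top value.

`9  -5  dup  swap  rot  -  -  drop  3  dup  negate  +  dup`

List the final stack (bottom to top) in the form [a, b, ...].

[0, 0]

9       [9]
-5      [9, -5]
dup     [9, -5, -5]
swap    [9, -5, -5]
rot     [-5, -5, 9]
-       [-5, -14]
-       [9]
drop    []
3       [3]
dup     [3, 3]
negate  [3, -3]
+       [0]
dup     [0, 0]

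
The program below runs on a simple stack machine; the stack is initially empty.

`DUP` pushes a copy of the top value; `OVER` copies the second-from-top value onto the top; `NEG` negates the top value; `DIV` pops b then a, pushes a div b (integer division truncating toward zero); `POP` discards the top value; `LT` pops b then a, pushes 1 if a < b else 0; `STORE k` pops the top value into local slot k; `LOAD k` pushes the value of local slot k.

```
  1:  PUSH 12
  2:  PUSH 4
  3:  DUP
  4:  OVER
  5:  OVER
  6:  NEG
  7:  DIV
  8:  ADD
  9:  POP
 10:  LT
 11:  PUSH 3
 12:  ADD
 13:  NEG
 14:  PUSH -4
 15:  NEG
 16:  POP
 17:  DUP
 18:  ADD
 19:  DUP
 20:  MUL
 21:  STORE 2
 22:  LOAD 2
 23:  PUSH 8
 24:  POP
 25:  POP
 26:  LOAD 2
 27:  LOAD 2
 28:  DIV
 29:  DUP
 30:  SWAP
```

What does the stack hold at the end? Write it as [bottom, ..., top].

PUSH 12  12
PUSH 4   12 4
DUP      12 4 4
OVER     12 4 4 4
OVER     12 4 4 4 4
NEG      12 4 4 4 -4
DIV      12 4 4 -1
ADD      12 4 3
POP      12 4
LT       0
PUSH 3   0 3
ADD      3
NEG      -3
PUSH -4  -3 -4
NEG      -3 4
POP      -3
DUP      -3 -3
ADD      -6
DUP      -6 -6
MUL      36
STORE 2  (empty)
LOAD 2   36
PUSH 8   36 8
POP      36
POP      (empty)
LOAD 2   36
LOAD 2   36 36
DIV      1
DUP      1 1
SWAP     1 1

[1, 1]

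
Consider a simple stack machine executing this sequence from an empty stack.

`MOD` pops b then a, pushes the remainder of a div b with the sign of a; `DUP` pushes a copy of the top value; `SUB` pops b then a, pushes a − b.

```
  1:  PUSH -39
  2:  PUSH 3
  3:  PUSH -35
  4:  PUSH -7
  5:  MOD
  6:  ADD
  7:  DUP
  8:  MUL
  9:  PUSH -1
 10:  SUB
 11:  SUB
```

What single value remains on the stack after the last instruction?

PUSH -39 → [-39]
PUSH 3   → [-39, 3]
PUSH -35 → [-39, 3, -35]
PUSH -7  → [-39, 3, -35, -7]
MOD      → [-39, 3, 0]
ADD      → [-39, 3]
DUP      → [-39, 3, 3]
MUL      → [-39, 9]
PUSH -1  → [-39, 9, -1]
SUB      → [-39, 10]
SUB      → [-49]

-49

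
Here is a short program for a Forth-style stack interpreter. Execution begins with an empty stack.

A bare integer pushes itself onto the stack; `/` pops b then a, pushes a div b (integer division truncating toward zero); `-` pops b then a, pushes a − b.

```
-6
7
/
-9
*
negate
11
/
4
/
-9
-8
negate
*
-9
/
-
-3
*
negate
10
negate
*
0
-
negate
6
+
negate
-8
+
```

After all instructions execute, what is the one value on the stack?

-6      [-6]
7       [-6, 7]
/       [0]
-9      [0, -9]
*       [0]
negate  [0]
11      [0, 11]
/       [0]
4       [0, 4]
/       [0]
-9      [0, -9]
-8      [0, -9, -8]
negate  [0, -9, 8]
*       [0, -72]
-9      [0, -72, -9]
/       [0, 8]
-       [-8]
-3      [-8, -3]
*       [24]
negate  [-24]
10      [-24, 10]
negate  [-24, -10]
*       [240]
0       [240, 0]
-       [240]
negate  [-240]
6       [-240, 6]
+       [-234]
negate  [234]
-8      [234, -8]
+       [226]

226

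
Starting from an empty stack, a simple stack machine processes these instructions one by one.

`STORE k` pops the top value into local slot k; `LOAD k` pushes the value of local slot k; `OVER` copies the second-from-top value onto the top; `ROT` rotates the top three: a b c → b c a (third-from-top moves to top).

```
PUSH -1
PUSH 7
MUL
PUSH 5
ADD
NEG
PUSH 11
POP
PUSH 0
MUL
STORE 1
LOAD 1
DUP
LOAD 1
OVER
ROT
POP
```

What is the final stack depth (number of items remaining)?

3

PUSH -1 -> [-1]
PUSH 7  -> [-1, 7]
MUL     -> [-7]
PUSH 5  -> [-7, 5]
ADD     -> [-2]
NEG     -> [2]
PUSH 11 -> [2, 11]
POP     -> [2]
PUSH 0  -> [2, 0]
MUL     -> [0]
STORE 1 -> []
LOAD 1  -> [0]
DUP     -> [0, 0]
LOAD 1  -> [0, 0, 0]
OVER    -> [0, 0, 0, 0]
ROT     -> [0, 0, 0, 0]
POP     -> [0, 0, 0]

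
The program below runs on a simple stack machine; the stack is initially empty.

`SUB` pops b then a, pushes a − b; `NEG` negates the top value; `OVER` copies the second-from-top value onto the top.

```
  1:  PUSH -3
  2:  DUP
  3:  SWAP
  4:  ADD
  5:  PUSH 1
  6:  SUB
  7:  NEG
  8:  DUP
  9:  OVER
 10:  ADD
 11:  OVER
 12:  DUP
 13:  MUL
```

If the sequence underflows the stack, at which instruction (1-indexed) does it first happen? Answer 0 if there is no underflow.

PUSH -3  -3
DUP      -3 -3
SWAP     -3 -3
ADD      -6
PUSH 1   -6 1
SUB      -7
NEG      7
DUP      7 7
OVER     7 7 7
ADD      7 14
OVER     7 14 7
DUP      7 14 7 7
MUL      7 14 49

0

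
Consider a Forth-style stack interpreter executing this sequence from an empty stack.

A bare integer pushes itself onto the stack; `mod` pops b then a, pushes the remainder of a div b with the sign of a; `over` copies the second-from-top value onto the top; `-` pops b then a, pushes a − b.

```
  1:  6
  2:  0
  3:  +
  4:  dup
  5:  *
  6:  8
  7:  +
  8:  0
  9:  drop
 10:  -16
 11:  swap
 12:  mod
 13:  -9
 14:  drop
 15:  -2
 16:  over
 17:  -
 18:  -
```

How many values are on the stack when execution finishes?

1

6    → [6]
0    → [6, 0]
+    → [6]
dup  → [6, 6]
*    → [36]
8    → [36, 8]
+    → [44]
0    → [44, 0]
drop → [44]
-16  → [44, -16]
swap → [-16, 44]
mod  → [-16]
-9   → [-16, -9]
drop → [-16]
-2   → [-16, -2]
over → [-16, -2, -16]
-    → [-16, 14]
-    → [-30]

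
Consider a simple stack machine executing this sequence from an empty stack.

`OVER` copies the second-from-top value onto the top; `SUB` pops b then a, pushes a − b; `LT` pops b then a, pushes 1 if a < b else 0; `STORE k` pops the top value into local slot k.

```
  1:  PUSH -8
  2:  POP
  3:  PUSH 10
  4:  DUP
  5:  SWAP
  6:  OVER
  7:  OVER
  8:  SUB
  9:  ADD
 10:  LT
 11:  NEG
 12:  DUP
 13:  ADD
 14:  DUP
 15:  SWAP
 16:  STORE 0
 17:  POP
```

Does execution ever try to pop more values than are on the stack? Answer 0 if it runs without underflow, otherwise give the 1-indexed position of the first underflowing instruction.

0

PUSH -8 → -8
POP     → (empty)
PUSH 10 → 10
DUP     → 10 10
SWAP    → 10 10
OVER    → 10 10 10
OVER    → 10 10 10 10
SUB     → 10 10 0
ADD     → 10 10
LT      → 0
NEG     → 0
DUP     → 0 0
ADD     → 0
DUP     → 0 0
SWAP    → 0 0
STORE 0 → 0
POP     → (empty)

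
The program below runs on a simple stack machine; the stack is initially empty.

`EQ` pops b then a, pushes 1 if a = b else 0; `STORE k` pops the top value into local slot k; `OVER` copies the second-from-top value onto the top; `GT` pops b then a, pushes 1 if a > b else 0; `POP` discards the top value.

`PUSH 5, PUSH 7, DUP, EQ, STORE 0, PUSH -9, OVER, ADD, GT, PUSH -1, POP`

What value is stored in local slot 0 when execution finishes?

1

PUSH 5   5
PUSH 7   5 7
DUP      5 7 7
EQ       5 1
STORE 0  5
PUSH -9  5 -9
OVER     5 -9 5
ADD      5 -4
GT       1
PUSH -1  1 -1
POP      1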